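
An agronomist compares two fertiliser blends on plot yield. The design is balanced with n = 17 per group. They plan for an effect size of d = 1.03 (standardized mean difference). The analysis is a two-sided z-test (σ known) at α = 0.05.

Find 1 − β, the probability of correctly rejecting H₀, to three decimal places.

Noncentrality parameter: δ = d·√(n/2) = 1.03 × √(17/2) = 3.0029
Two-sided α = 0.05 → critical value z_{0.025} = 1.960.
Power = Φ(δ − 1.960) + Φ(−δ − 1.960) = Φ(1.043) + Φ(-4.963) = 0.8515 + 0.0000 = 0.8515.

Power ≈ 0.852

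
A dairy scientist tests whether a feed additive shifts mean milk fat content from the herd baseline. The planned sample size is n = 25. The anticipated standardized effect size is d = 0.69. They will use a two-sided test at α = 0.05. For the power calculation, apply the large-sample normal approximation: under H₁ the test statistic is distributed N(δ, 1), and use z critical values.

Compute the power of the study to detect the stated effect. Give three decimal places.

Noncentrality parameter: δ = d·√n = 0.69 × √25 = 3.4500
Critical value for a two-sided test at α = 0.05: z_{α/2} = 1.960.
Power = Φ(δ − 1.960) + Φ(−δ − 1.960) = Φ(1.490) + Φ(-5.410) = 0.9319 + 0.0000 = 0.9319.

Power ≈ 0.932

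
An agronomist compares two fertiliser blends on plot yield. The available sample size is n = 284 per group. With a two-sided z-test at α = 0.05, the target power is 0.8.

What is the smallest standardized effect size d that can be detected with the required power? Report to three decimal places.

Need Φ(δ − 1.960) = 0.8, so δ = 1.960 + 0.842 = 2.802.
(The second rejection-region term Φ(−δ − z_{α/2}) is negligible and dropped.)
δ = d·√(n/2) ⇒ d = δ/√(n/2) = 2.802/√(284/2) = 0.2351.

d ≈ 0.235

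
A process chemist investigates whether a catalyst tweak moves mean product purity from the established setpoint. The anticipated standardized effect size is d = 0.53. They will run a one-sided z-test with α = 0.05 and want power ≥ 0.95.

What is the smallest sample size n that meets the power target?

Set Φ(δ − 1.645) = 0.95; then δ − 1.645 = Φ⁻¹(0.95) = 1.645, giving δ = 3.290.
δ = d·√n ⇒ n = (δ/d)² = (3.290 / 0.53)² = 38.53.
Round up to the next whole unit.

n = 39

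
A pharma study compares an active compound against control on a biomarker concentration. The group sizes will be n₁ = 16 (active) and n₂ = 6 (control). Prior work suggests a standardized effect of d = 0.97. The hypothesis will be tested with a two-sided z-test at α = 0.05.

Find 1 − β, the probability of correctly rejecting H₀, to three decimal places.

Noncentrality parameter: δ = d / √(1/n₁ + 1/n₂) = 0.97 / √(1/16 + 1/6) = 2.0263
Two-sided α = 0.05 → critical value z_{0.025} = 1.960.
Power = Φ(δ − 1.960) + Φ(−δ − 1.960) = Φ(0.066) + Φ(-3.986) = 0.5264 + 0.0000 = 0.5265.

Power ≈ 0.526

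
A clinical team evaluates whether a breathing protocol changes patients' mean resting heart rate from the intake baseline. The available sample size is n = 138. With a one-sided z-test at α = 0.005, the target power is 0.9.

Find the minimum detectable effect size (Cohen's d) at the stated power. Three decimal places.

Required noncentrality: δ = z_{0.005} + z_{0.10} = 2.576 + 1.282 = 3.857.
δ = d·√n ⇒ d = δ/√n = 3.857/√138 = 0.3284.

d ≈ 0.328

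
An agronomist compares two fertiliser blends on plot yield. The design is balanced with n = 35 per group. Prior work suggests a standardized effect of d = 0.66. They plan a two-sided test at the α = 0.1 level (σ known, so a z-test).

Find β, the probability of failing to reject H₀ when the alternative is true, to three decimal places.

β ≈ 0.132

Noncentrality parameter: δ = d·√(n/2) = 0.66 × √(35/2) = 2.7610
Critical value for a two-sided test at α = 0.1: z_{α/2} = 1.645.
Power = Φ(δ − 1.645) + Φ(−δ − 1.645) = Φ(1.116) + Φ(-4.406) = 0.8678 + 0.0000 = 0.8678.
Type II error: β = 1 − power = 1 − 0.8678 = 0.1322.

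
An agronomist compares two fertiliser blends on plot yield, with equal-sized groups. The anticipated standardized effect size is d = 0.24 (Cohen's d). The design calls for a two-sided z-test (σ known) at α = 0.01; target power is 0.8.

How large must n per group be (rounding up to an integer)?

n = 406 per group

For power 0.8 need Φ(δ − z_{0.005}) = 0.8, so δ = z_{0.005} + z_{0.20} = 2.576 + 0.842 = 3.417.
(The Φ(−δ − z_{α/2}) term is vanishingly small for δ > 0 and is dropped in the standard sample-size formula.)
δ = d·√(n/2) ⇒ n = 2(δ/d)² = 2 × (3.417 / 0.24)² = 405.52.
Round up to the next whole unit.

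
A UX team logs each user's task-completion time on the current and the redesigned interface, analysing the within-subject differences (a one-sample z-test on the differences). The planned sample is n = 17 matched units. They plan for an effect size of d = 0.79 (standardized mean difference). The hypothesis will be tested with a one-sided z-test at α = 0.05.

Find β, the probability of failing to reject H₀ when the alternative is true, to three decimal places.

β ≈ 0.053

Noncentrality parameter: δ = d·√n = 0.79 × √17 = 3.2573
One-sided α = 0.05 → critical value z_{0.05} = 1.645.
Power = P(Z > 1.645 − δ) = Φ(1.612) = 0.9466.
Type II error: β = 1 − power = 1 − 0.9466 = 0.0534.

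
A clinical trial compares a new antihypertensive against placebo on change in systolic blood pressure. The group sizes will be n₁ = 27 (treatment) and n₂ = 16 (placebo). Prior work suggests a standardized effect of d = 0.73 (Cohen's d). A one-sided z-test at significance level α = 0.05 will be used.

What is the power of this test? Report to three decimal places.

Noncentrality parameter: δ = d / √(1/n₁ + 1/n₂) = 0.73 / √(1/27 + 1/16) = 2.3138
Critical value for a one-sided test at α = 0.05: z_α = 1.645.
Power = P(Z > 1.645 − δ) = Φ(0.669) = 0.7482.

Power ≈ 0.748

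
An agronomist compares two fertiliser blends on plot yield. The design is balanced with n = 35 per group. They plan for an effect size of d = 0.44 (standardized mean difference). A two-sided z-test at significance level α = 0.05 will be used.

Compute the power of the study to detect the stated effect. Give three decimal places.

Power ≈ 0.453

Noncentrality parameter: δ = d·√(n/2) = 0.44 × √(35/2) = 1.8407
Two-sided α = 0.05 → critical value z_{0.025} = 1.960.
Power = Φ(δ − 1.960) + Φ(−δ − 1.960) = Φ(-0.119) + Φ(-3.801) = 0.4525 + 0.0001 = 0.4526.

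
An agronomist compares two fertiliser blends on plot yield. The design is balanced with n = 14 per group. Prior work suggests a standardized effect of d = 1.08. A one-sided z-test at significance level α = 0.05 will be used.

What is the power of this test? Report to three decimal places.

Noncentrality parameter: λ = d·√(n/2) = 1.08 × √(14/2) = 2.8574
One-sided α = 0.05 → critical value z_{0.05} = 1.645.
Power = P(Z > 1.645 − λ) = Φ(1.213) = 0.8874.

Power ≈ 0.887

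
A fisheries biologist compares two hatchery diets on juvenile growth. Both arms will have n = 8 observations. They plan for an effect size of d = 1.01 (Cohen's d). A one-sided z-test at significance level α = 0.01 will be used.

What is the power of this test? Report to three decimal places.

Noncentrality parameter: δ = d·√(n/2) = 1.01 × √(8/2) = 2.0200
Critical value for a one-sided test at α = 0.01: z_α = 2.326.
Power = P(Z > 2.326 − δ) = Φ(-0.306) = 0.3797.

Power ≈ 0.380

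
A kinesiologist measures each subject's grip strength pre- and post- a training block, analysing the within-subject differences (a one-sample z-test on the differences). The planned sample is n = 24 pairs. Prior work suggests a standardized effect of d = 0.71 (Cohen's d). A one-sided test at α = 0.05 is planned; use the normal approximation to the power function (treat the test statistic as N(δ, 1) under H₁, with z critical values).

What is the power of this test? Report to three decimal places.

Noncentrality parameter: δ = d·√n = 0.71 × √24 = 3.4783
One-sided α = 0.05 → critical value z_{0.05} = 1.645.
Power = P(Z > 1.645 − δ) = Φ(1.833) = 0.9666.

Power ≈ 0.967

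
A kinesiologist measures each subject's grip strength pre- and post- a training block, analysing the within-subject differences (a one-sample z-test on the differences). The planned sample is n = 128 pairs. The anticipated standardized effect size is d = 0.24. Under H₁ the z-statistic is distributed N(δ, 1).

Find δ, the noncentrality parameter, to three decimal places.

δ ≈ 2.715

δ = d·√n = 0.24 × √128 = 2.7153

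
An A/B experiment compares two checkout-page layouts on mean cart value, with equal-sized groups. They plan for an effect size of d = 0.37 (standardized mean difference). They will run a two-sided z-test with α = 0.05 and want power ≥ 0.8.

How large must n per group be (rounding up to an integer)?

n = 115 per group

Set Φ(δ − 1.960) = 0.8; then δ − 1.960 = Φ⁻¹(0.8) = 0.842, giving δ = 2.802.
(The Φ(−δ − z_{α/2}) term is vanishingly small for δ > 0 and is dropped in the standard sample-size formula.)
δ = d·√(n/2) ⇒ n = 2(δ/d)² = 2 × (2.802 / 0.37)² = 114.67.
Round up to the next whole unit.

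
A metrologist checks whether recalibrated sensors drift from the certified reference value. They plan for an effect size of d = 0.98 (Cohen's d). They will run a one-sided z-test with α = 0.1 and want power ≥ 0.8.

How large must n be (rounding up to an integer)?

Set Φ(δ − 1.282) = 0.8; then δ − 1.282 = Φ⁻¹(0.8) = 0.842, giving δ = 2.123.
δ = d·√n ⇒ n = (δ/d)² = (2.123 / 0.98)² = 4.69.
Rounding up, n = 5.

n = 5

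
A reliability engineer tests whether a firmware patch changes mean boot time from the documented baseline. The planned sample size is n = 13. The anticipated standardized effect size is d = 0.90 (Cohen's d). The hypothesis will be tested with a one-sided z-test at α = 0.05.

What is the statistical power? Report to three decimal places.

Power ≈ 0.945

Noncentrality parameter: δ = d·√n = 0.90 × √13 = 3.2450
One-sided α = 0.05 → critical value z_{0.05} = 1.645.
Power = P(Z > 1.645 − δ) = Φ(1.600) = 0.9452.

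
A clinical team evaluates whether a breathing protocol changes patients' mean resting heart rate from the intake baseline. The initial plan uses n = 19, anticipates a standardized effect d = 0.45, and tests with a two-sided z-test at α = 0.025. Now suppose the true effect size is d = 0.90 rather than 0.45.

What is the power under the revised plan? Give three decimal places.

With d = 0.90: δ = d·√n = 0.90 × √19 = 3.9230. Critical value z_{0.0125} = 2.241.
Revised power = Φ(δ − 2.241) + Φ(−δ − 2.241) = Φ(1.682) + Φ(-6.164) = 0.9537 + 0.0000 = 0.9537.

Power ≈ 0.954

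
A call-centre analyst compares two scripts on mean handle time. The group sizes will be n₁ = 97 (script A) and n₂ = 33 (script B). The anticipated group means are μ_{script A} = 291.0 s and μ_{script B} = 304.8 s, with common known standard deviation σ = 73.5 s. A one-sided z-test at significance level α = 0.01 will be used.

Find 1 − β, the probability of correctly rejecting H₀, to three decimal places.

Power ≈ 0.082

Standardized effect: d = |μ_{script A} − μ_{script B}| / σ = |291.0 − 304.8| / 73.5 = 0.1878
Noncentrality parameter: δ = d / √(1/n₁ + 1/n₂) = 0.1878 / √(1/97 + 1/33) = 0.9317
One-sided α = 0.01 → critical value z_{0.01} = 2.326.
Power = P(Z > 2.326 − δ) = Φ(-1.395) = 0.0816.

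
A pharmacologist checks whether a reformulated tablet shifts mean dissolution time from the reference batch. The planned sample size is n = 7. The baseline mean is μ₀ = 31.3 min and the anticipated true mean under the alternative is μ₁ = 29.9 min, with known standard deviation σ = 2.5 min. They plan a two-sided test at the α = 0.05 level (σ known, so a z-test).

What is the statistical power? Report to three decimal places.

Standardized effect: d = |μ₁ − μ₀| / σ = |29.9 − 31.3| / 2.5 = 0.5600
Noncentrality parameter: δ = d·√n = 0.5600 × √7 = 1.4816
Critical value for a two-sided test at α = 0.05: z_{α/2} = 1.960.
Power = Φ(δ − 1.960) + Φ(−δ − 1.960) = Φ(-0.478) + Φ(-3.442) = 0.3162 + 0.0003 = 0.3165.

Power ≈ 0.316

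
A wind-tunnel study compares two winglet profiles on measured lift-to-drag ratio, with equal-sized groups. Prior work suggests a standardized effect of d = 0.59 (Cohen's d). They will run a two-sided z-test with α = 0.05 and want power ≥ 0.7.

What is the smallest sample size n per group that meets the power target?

n = 36 per group

Set Φ(δ − 1.960) = 0.7; then δ − 1.960 = Φ⁻¹(0.7) = 0.524, giving δ = 2.484.
(For δ > 0 the lower-tail rejection region contributes negligibly to power, so the one-term inversion is standard.)
δ = d·√(n/2) ⇒ n = 2(δ/d)² = 2 × (2.484 / 0.59)² = 35.46.
Rounding up, n = 36 per group.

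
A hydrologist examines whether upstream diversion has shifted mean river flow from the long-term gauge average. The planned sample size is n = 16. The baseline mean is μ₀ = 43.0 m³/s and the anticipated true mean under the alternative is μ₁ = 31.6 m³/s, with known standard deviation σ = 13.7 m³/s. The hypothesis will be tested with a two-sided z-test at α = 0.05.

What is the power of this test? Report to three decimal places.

Power ≈ 0.914

Standardized effect: d = |μ₁ − μ₀| / σ = |31.6 − 43.0| / 13.7 = 0.8321
Noncentrality parameter: δ = d·√n = 0.8321 × √16 = 3.3285
Two-sided α = 0.05 → critical value z_{0.025} = 1.960.
Power = Φ(δ − 1.960) + Φ(−δ − 1.960) = Φ(1.369) + Φ(-5.288) = 0.9144 + 0.0000 = 0.9144.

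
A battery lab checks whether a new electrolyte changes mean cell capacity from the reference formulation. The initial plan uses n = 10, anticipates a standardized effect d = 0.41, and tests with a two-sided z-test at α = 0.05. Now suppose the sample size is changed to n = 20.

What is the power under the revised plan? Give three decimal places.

With n = 20: δ = d·√n = 0.41 × √20 = 1.8336. Critical value z_{0.025} = 1.960.
Revised power = Φ(δ − 1.960) + Φ(−δ − 1.960) = Φ(-0.126) + Φ(-3.794) = 0.4497 + 0.0001 = 0.4498.

Power ≈ 0.450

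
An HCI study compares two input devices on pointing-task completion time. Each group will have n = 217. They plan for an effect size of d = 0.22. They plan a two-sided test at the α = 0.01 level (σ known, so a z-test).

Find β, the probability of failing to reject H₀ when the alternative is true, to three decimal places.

Noncentrality parameter: δ = d·√(n/2) = 0.22 × √(217/2) = 2.2916
Two-sided α = 0.01 → critical value z_{0.005} = 2.576.
Power = Φ(δ − 2.576) + Φ(−δ − 2.576) = Φ(-0.284) + Φ(-4.867) = 0.3881 + 0.0000 = 0.3881.
Type II error: β = 1 − power = 1 − 0.3881 = 0.6119.

β ≈ 0.612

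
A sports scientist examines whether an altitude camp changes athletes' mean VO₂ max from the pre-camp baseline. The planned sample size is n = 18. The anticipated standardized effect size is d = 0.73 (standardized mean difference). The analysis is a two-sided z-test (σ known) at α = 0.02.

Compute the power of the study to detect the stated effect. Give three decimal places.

Noncentrality parameter: δ = d·√n = 0.73 × √18 = 3.0971
Two-sided α = 0.02 → critical value z_{0.01} = 2.326.
Power = Φ(δ − 2.326) + Φ(−δ − 2.326) = Φ(0.771) + Φ(-5.423) = 0.7796 + 0.0000 = 0.7796.

Power ≈ 0.780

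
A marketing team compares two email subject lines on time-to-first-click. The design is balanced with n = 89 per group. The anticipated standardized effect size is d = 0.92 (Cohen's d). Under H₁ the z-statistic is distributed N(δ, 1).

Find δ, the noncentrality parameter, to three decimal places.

δ ≈ 6.137

δ = d·√(n/2) = 0.92 × √(89/2) = 6.1372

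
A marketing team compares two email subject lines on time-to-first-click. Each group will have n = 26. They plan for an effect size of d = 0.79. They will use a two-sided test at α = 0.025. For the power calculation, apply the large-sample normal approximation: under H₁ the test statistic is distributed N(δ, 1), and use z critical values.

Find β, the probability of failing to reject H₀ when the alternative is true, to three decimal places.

β ≈ 0.272

Noncentrality parameter: δ = d·√(n/2) = 0.79 × √(26/2) = 2.8484
Two-sided α = 0.025 → critical value z_{0.0125} = 2.241.
Power = Φ(δ − 2.241) + Φ(−δ − 2.241) = Φ(0.607) + Φ(-5.090) = 0.7281 + 0.0000 = 0.7281.
Type II error: β = 1 − power = 1 − 0.7281 = 0.2719.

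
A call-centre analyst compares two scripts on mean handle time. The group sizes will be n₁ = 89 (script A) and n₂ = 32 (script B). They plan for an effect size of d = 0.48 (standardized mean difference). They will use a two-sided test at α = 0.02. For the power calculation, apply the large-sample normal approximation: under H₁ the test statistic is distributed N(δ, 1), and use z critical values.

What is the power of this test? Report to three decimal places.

Power ≈ 0.501

Noncentrality parameter: δ = d / √(1/n₁ + 1/n₂) = 0.48 / √(1/89 + 1/32) = 2.3287
Critical value for a two-sided test at α = 0.02: z_{α/2} = 2.326.
Power = Φ(δ − 2.326) + Φ(−δ − 2.326) = Φ(0.002) + Φ(-4.655) = 0.5009 + 0.0000 = 0.5010.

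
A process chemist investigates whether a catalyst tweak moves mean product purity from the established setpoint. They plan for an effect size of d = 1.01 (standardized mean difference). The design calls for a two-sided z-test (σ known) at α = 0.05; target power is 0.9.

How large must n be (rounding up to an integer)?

n = 11

Set Φ(δ − 1.960) = 0.9; then δ − 1.960 = Φ⁻¹(0.9) = 1.282, giving δ = 3.242.
(The Φ(−δ − z_{α/2}) term is vanishingly small for δ > 0 and is dropped in the standard sample-size formula.)
δ = d·√n ⇒ n = (δ/d)² = (3.242 / 1.01)² = 10.30.
Rounding up, n = 11.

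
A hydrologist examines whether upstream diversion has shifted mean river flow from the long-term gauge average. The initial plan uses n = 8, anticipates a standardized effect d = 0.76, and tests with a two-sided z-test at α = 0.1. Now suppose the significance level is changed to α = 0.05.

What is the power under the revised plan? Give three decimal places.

δ = d·√n = 0.76 × √8 = 2.1496 (unchanged). New critical value: z_{0.025} = 1.960.
Revised power = Φ(δ − 1.960) + Φ(−δ − 1.960) = Φ(0.190) + Φ(-4.110) = 0.5752 + 0.0000 = 0.5752.

Power ≈ 0.575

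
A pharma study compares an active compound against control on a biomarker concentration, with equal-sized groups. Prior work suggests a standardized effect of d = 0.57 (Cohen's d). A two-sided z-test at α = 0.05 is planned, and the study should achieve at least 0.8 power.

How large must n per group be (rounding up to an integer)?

n = 49 per group

Set Φ(δ − 1.960) = 0.8; then δ − 1.960 = Φ⁻¹(0.8) = 0.842, giving δ = 2.802.
(Ignoring the negligible lower-tail rejection probability gives the usual closed-form inversion.)
δ = d·√(n/2) ⇒ n = 2(δ/d)² = 2 × (2.802 / 0.57)² = 48.32.
Round up to the next whole unit.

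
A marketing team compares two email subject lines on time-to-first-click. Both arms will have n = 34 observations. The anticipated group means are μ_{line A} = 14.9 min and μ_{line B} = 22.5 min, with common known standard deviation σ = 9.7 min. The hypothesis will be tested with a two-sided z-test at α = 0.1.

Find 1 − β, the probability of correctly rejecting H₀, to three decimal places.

Standardized effect: d = |μ_{line A} − μ_{line B}| / σ = |14.9 − 22.5| / 9.7 = 0.7835
Noncentrality parameter: δ = d·√(n/2) = 0.7835 × √(34/2) = 3.2305
Two-sided α = 0.1 → critical value z_{0.05} = 1.645.
Power = Φ(δ − 1.645) + Φ(−δ − 1.645) = Φ(1.586) + Φ(-4.875) = 0.9436 + 0.0000 = 0.9436.

Power ≈ 0.944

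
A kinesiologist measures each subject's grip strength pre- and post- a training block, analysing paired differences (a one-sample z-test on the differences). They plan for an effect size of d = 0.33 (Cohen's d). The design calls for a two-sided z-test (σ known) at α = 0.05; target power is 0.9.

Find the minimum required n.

For power 0.9 need Φ(δ − z_{0.025}) = 0.9, so δ = z_{0.025} + z_{0.10} = 1.960 + 1.282 = 3.242.
(Ignoring the negligible lower-tail rejection probability gives the usual closed-form inversion.)
δ = d·√n ⇒ n = (δ/d)² = (3.242 / 0.33)² = 96.49.
Round up to the next whole unit.

n = 97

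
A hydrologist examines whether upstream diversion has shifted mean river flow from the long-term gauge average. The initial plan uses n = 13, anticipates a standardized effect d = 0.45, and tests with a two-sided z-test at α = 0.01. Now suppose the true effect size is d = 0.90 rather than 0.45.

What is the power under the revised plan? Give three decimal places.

Power ≈ 0.748

With d = 0.90: δ = d·√n = 0.90 × √13 = 3.2450. Critical value z_{0.005} = 2.576.
Revised power = Φ(δ − 2.576) + Φ(−δ − 2.576) = Φ(0.669) + Φ(-5.821) = 0.7483 + 0.0000 = 0.7483.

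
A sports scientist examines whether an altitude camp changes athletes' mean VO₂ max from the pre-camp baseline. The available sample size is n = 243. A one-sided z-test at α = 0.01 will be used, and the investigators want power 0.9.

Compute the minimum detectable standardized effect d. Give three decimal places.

Required noncentrality: δ = z_{0.01} + z_{0.10} = 2.326 + 1.282 = 3.608.
δ = d·√n ⇒ d = δ/√n = 3.608/√243 = 0.2314.

d ≈ 0.231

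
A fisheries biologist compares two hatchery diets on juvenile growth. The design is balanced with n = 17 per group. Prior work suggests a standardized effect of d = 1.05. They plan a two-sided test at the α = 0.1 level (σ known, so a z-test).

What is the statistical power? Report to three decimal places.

Power ≈ 0.922

Noncentrality parameter: δ = d·√(n/2) = 1.05 × √(17/2) = 3.0612
Two-sided α = 0.1 → critical value z_{0.05} = 1.645.
Power = Φ(δ − 1.645) + Φ(−δ − 1.645) = Φ(1.416) + Φ(-4.706) = 0.9217 + 0.0000 = 0.9217.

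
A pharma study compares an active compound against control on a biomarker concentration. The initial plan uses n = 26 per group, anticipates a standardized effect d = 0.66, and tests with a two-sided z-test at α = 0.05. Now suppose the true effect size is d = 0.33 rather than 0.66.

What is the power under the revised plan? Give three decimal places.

Power ≈ 0.221

With d = 0.33: δ = d·√(n/2) = 0.33 × √(26/2) = 1.1898. Critical value z_{0.025} = 1.960.
Revised power = Φ(δ − 1.960) + Φ(−δ − 1.960) = Φ(-0.770) + Φ(-3.150) = 0.2206 + 0.0008 = 0.2214.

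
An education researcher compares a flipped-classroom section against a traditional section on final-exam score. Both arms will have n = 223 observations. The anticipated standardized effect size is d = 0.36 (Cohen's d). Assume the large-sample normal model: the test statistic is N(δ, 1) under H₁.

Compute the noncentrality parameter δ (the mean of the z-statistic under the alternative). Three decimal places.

δ ≈ 3.801

δ = d·√(n/2) = 0.36 × √(223/2) = 3.8014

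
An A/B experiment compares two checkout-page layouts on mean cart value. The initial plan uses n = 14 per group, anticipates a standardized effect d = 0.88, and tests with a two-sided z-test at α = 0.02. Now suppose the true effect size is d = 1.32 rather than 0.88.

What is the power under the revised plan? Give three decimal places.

Power ≈ 0.878

With d = 1.32: δ = d·√(n/2) = 1.32 × √(14/2) = 3.4924. Critical value z_{0.01} = 2.326.
Revised power = Φ(δ − 2.326) + Φ(−δ − 2.326) = Φ(1.166) + Φ(-5.819) = 0.8782 + 0.0000 = 0.8782.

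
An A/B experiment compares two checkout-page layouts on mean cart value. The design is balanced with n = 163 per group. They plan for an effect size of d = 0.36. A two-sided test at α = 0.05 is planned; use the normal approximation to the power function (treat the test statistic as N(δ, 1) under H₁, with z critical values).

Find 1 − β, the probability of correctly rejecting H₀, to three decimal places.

Power ≈ 0.901

Noncentrality parameter: δ = d·√(n/2) = 0.36 × √(163/2) = 3.2500
Critical value for a two-sided test at α = 0.05: z_{α/2} = 1.960.
Power = Φ(δ − 1.960) + Φ(−δ − 1.960) = Φ(1.290) + Φ(-5.210) = 0.9015 + 0.0000 = 0.9015.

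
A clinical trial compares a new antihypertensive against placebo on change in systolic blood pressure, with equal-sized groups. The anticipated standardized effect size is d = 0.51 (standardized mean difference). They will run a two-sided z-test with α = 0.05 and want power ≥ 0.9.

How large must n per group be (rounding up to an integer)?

n = 81 per group

Set Φ(δ − 1.960) = 0.9; then δ − 1.960 = Φ⁻¹(0.9) = 1.282, giving δ = 3.242.
(Ignoring the negligible lower-tail rejection probability gives the usual closed-form inversion.)
δ = d·√(n/2) ⇒ n = 2(δ/d)² = 2 × (3.242 / 0.51)² = 80.80.
Round up to the next whole unit.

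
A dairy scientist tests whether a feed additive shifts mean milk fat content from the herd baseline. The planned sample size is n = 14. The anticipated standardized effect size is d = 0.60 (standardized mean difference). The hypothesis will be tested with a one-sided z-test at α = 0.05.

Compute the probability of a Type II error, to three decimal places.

Noncentrality parameter: δ = d·√n = 0.60 × √14 = 2.2450
Critical value for a one-sided test at α = 0.05: z_α = 1.645.
Power = P(Z > 1.645 − δ) = Φ(0.600) = 0.7258.
Type II error: β = 1 − power = 1 − 0.7258 = 0.2742.

β ≈ 0.274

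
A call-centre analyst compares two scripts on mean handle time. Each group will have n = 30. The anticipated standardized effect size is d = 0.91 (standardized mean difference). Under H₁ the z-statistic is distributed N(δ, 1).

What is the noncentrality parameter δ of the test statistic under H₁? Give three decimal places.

The noncentrality parameter scales effect size by the design's sample-size factor: δ = d·√(n/2) = 0.91 × √(30/2) = 3.5244

δ ≈ 3.524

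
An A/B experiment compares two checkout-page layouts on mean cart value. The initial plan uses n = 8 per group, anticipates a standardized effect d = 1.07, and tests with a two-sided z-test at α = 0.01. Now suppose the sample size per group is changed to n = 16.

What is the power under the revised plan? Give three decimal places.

With n = 16 per group: δ = d·√(n/2) = 1.07 × √(16/2) = 3.0264. Critical value z_{0.005} = 2.576.
Revised power = Φ(δ − 2.576) + Φ(−δ − 2.576) = Φ(0.451) + Φ(-5.602) = 0.6739 + 0.0000 = 0.6739.

Power ≈ 0.674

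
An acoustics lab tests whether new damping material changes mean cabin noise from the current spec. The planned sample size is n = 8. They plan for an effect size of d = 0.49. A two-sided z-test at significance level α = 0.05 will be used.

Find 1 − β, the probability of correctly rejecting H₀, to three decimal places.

Power ≈ 0.283

Noncentrality parameter: δ = d·√n = 0.49 × √8 = 1.3859
Critical value for a two-sided test at α = 0.05: z_{α/2} = 1.960.
Power = Φ(δ − 1.960) + Φ(−δ − 1.960) = Φ(-0.574) + Φ(-3.346) = 0.2830 + 0.0004 = 0.2834.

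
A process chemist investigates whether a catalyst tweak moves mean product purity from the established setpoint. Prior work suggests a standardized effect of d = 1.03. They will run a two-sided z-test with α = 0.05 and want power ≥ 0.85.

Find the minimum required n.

n = 9

Set Φ(δ − 1.960) = 0.85; then δ − 1.960 = Φ⁻¹(0.85) = 1.036, giving δ = 2.996.
(For δ > 0 the lower-tail rejection region contributes negligibly to power, so the one-term inversion is standard.)
δ = d·√n ⇒ n = (δ/d)² = (2.996 / 1.03)² = 8.46.
Round up to the next whole unit.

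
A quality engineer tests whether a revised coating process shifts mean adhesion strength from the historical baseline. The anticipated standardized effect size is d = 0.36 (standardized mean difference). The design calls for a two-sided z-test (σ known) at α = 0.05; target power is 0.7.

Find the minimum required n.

n = 48

For power 0.7 need Φ(δ − z_{0.025}) = 0.7, so δ = z_{0.025} + z_{0.30} = 1.960 + 0.524 = 2.484.
(Ignoring the negligible lower-tail rejection probability gives the usual closed-form inversion.)
δ = d·√n ⇒ n = (δ/d)² = (2.484 / 0.36)² = 47.62.
Round up to the next whole unit.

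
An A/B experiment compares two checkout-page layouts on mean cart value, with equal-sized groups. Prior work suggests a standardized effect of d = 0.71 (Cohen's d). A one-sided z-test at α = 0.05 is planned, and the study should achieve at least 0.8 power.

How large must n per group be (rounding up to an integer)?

n = 25 per group

Set Φ(δ − 1.645) = 0.8; then δ − 1.645 = Φ⁻¹(0.8) = 0.842, giving δ = 2.486.
δ = d·√(n/2) ⇒ n = 2(δ/d)² = 2 × (2.486 / 0.71)² = 24.53.
Rounding up, n = 25 per group.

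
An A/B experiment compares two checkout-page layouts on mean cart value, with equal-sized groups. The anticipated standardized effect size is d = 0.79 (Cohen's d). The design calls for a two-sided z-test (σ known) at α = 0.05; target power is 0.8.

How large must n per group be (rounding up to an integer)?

For power 0.8 need Φ(δ − z_{0.025}) = 0.8, so δ = z_{0.025} + z_{0.20} = 1.960 + 0.842 = 2.802.
(For δ > 0 the lower-tail rejection region contributes negligibly to power, so the one-term inversion is standard.)
δ = d·√(n/2) ⇒ n = 2(δ/d)² = 2 × (2.802 / 0.79)² = 25.15.
Rounding up, n = 26 per group.

n = 26 per group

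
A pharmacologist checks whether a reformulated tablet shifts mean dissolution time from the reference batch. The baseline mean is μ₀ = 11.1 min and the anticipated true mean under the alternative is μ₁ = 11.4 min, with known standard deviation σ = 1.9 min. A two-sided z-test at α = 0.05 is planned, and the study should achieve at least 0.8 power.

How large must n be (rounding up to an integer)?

Standardized effect: d = |μ₁ − μ₀| / σ = |11.4 − 11.1| / 1.9 = 0.1579
Set Φ(δ − 1.960) = 0.8; then δ − 1.960 = Φ⁻¹(0.8) = 0.842, giving δ = 2.802.
(For δ > 0 the lower-tail rejection region contributes negligibly to power, so the one-term inversion is standard.)
δ = d·√n ⇒ n = (δ/d)² = (2.802 / 0.1579)² = 314.83.
Round up to the next whole unit.

n = 315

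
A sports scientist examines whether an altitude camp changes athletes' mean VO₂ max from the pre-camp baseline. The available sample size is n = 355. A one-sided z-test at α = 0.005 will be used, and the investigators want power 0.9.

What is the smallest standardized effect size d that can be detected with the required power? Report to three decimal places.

Need Φ(δ − 2.576) = 0.9, so δ = 2.576 + 1.282 = 3.857.
δ = d·√n ⇒ d = δ/√n = 3.857/√355 = 0.2047.

d ≈ 0.205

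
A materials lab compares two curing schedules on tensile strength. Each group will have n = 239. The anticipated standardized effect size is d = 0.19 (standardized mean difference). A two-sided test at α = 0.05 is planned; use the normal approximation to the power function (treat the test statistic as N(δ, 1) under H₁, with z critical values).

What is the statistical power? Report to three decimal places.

Power ≈ 0.547

Noncentrality parameter: δ = d·√(n/2) = 0.19 × √(239/2) = 2.0770
Two-sided α = 0.05 → critical value z_{0.025} = 1.960.
Power = Φ(δ − 1.960) + Φ(−δ − 1.960) = Φ(0.117) + Φ(-4.037) = 0.5466 + 0.0000 = 0.5466.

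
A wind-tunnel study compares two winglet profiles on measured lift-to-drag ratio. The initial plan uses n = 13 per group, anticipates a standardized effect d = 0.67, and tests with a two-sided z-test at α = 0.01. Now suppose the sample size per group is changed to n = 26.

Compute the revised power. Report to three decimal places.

With n = 26 per group: δ = d·√(n/2) = 0.67 × √(26/2) = 2.4157. Critical value z_{0.005} = 2.576.
Revised power = Φ(δ − 2.576) + Φ(−δ − 2.576) = Φ(-0.160) + Φ(-4.992) = 0.4364 + 0.0000 = 0.4364.

Power ≈ 0.436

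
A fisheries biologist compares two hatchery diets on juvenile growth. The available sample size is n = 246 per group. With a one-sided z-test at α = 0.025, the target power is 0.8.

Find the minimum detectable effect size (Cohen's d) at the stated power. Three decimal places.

d ≈ 0.253

Need Φ(δ − 1.960) = 0.8, so δ = 1.960 + 0.842 = 2.802.
δ = d·√(n/2) ⇒ d = δ/√(n/2) = 2.802/√(246/2) = 0.2526.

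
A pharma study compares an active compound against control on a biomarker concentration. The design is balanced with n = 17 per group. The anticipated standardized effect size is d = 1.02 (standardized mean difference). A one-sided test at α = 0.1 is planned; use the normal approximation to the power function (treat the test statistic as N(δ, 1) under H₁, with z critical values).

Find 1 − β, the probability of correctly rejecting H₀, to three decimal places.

Noncentrality parameter: δ = d·√(n/2) = 1.02 × √(17/2) = 2.9738
Critical value for a one-sided test at α = 0.1: z_α = 1.282.
Power = P(Z > 1.282 − δ) = Φ(1.692) = 0.9547.

Power ≈ 0.955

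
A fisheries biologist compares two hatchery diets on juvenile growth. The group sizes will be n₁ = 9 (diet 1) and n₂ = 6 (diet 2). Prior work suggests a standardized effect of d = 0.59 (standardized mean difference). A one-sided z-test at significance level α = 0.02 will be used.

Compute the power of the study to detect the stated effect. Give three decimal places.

Noncentrality parameter: δ = d / √(1/n₁ + 1/n₂) = 0.59 / √(1/9 + 1/6) = 1.1194
Critical value for a one-sided test at α = 0.02: z_α = 2.054.
Power = P(Z > 2.054 − δ) = Φ(-0.934) = 0.1751.

Power ≈ 0.175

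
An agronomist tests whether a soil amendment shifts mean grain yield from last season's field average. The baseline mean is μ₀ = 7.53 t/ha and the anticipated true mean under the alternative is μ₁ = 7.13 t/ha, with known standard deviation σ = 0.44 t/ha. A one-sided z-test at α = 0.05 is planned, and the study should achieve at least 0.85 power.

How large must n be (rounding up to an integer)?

n = 9

Standardized effect: d = |μ₁ − μ₀| / σ = |7.13 − 7.53| / 0.44 = 0.9091
For power 0.85 need Φ(δ − z_{0.05}) = 0.85, so δ = z_{0.05} + z_{0.15} = 1.645 + 1.036 = 2.681.
δ = d·√n ⇒ n = (δ/d)² = (2.681 / 0.9091)² = 8.70.
Round up to the next whole unit.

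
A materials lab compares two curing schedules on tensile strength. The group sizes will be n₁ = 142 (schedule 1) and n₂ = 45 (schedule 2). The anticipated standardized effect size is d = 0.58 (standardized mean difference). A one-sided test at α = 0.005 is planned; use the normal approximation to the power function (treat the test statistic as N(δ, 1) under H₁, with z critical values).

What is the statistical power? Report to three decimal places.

Power ≈ 0.792

Noncentrality parameter: δ = d / √(1/n₁ + 1/n₂) = 0.58 / √(1/142 + 1/45) = 3.3905
Critical value for a one-sided test at α = 0.005: z_α = 2.576.
Power = P(Z > 2.576 − δ) = Φ(0.815) = 0.7924.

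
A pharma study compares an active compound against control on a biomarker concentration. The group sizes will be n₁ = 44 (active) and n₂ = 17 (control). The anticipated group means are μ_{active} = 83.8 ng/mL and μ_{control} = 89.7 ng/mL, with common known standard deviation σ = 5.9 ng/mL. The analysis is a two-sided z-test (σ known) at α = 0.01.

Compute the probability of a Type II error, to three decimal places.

β ≈ 0.177

Standardized effect: d = |μ_{active} − μ_{control}| / σ = |83.8 − 89.7| / 5.9 = 1.0000
Noncentrality parameter: λ = d / √(1/n₁ + 1/n₂) = 1.0000 / √(1/44 + 1/17) = 3.5018
Two-sided α = 0.01 → critical value z_{0.005} = 2.576.
Power = Φ(λ − 2.576) + Φ(−λ − 2.576) = Φ(0.926) + Φ(-6.078) = 0.8228 + 0.0000 = 0.8228.
Type II error: β = 1 − power = 1 − 0.8228 = 0.1772.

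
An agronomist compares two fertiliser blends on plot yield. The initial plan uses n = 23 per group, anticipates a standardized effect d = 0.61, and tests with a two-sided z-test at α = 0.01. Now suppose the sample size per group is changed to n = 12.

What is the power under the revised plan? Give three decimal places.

Power ≈ 0.140

With n = 12 per group: δ = d·√(n/2) = 0.61 × √(12/2) = 1.4942. Critical value z_{0.005} = 2.576.
Revised power = Φ(δ − 2.576) + Φ(−δ − 2.576) = Φ(-1.082) + Φ(-4.070) = 0.1397 + 0.0000 = 0.1397.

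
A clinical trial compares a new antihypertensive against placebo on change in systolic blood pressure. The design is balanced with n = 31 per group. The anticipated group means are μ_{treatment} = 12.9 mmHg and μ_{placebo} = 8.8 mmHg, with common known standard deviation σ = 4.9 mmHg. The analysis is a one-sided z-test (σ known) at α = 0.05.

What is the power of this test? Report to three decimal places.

Standardized effect: d = |μ_{treatment} − μ_{placebo}| / σ = |12.9 − 8.8| / 4.9 = 0.8367
Noncentrality parameter: δ = d·√(n/2) = 0.8367 × √(31/2) = 3.2942
One-sided α = 0.05 → critical value z_{0.05} = 1.645.
Power = P(Z > 1.645 − δ) = Φ(1.649) = 0.9505.

Power ≈ 0.950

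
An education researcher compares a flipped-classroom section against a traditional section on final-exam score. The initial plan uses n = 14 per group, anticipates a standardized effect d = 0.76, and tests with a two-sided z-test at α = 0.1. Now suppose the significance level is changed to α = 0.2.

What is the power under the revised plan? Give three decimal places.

δ = d·√(n/2) = 0.76 × √(14/2) = 2.0108 (unchanged). New critical value: z_{0.1} = 1.282.
Revised power = Φ(δ − 1.282) + Φ(−δ − 1.282) = Φ(0.729) + Φ(-3.292) = 0.7671 + 0.0005 = 0.7676.

Power ≈ 0.768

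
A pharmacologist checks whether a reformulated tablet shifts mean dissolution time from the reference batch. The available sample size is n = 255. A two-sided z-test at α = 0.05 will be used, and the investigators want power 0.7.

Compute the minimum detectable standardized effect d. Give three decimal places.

d ≈ 0.156

Required noncentrality: δ = z_{0.025} + z_{0.30} = 1.960 + 0.524 = 2.484.
(The second rejection-region term Φ(−δ − z_{α/2}) is negligible and dropped.)
δ = d·√n ⇒ d = δ/√n = 2.484/√255 = 0.1556.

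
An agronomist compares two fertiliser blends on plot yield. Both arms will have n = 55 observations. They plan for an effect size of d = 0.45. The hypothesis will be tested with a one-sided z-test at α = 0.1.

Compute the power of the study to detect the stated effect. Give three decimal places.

Power ≈ 0.860

Noncentrality parameter: δ = d·√(n/2) = 0.45 × √(55/2) = 2.3598
One-sided α = 0.1 → critical value z_{0.1} = 1.282.
Power = P(Z > 1.282 − δ) = Φ(1.078) = 0.8595.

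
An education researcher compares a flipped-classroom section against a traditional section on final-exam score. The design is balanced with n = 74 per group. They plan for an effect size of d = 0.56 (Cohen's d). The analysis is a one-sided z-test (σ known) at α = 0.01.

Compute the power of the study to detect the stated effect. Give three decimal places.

Noncentrality parameter: δ = d·√(n/2) = 0.56 × √(74/2) = 3.4063
Critical value for a one-sided test at α = 0.01: z_α = 2.326.
Power = P(Z > 2.326 − δ) = Φ(1.080) = 0.8599.

Power ≈ 0.860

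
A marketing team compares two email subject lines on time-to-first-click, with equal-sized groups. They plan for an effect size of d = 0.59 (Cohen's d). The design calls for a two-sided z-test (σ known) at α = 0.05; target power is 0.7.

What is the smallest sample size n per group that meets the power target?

n = 36 per group

For power 0.7 need Φ(δ − z_{0.025}) = 0.7, so δ = z_{0.025} + z_{0.30} = 1.960 + 0.524 = 2.484.
(The Φ(−δ − z_{α/2}) term is vanishingly small for δ > 0 and is dropped in the standard sample-size formula.)
δ = d·√(n/2) ⇒ n = 2(δ/d)² = 2 × (2.484 / 0.59)² = 35.46.
Round up to the next whole unit.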